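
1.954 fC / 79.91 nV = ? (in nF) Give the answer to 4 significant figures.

24.45 nF

(1.954 × 10^-15) / (79.91 × 10^-9) = 0.0244525 × 10^-6 F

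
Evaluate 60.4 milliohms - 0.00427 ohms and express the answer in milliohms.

56.13 milliohms

In milliohms:
  60.4 milliohms → 60.4
  0.00427 ohms = 0.00427 × 10^3 milliohms = 4.27
Difference: 60.4 - 4.27 = 56.13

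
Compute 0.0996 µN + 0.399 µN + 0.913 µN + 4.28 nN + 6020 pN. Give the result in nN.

1421.9 nN

In nN:
  0.0996 µN = 0.0996 × 10^3 nN = 99.6
  0.399 µN = 0.399 × 10^3 nN = 399
  0.913 µN = 0.913 × 10^3 nN = 913
  4.28 nN → 4.28
  6020 pN = 6020 × 10^-3 nN = 6.02
Sum: 99.6 + 399 + 913 + 4.28 + 6.02 = 1421.9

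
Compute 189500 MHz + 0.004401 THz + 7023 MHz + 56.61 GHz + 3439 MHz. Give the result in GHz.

260.973 GHz

In GHz:
  189500 MHz = 189500 × 10^-3 GHz = 189.5
  0.004401 THz = 0.004401 × 10^3 GHz = 4.401
  7023 MHz = 7023 × 10^-3 GHz = 7.023
  56.61 GHz → 56.61
  3439 MHz = 3439 × 10^-3 GHz = 3.439
Sum: 189.5 + 4.401 + 7.023 + 56.61 + 3.439 = 260.973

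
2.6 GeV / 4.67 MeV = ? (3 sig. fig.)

(2.6 × 10^9) / (4.67 × 10^6) = 0.5567 × 10^3

557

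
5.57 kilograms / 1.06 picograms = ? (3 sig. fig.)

(5.57 × 10^3) / (1.06 × 10^-12) = 5.255 × 10^15

5250000000000000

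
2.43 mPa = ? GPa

0.00000000000243 GPa

milli = 1e-3, giga = 1e9; factor is 1e-12.
2.43 × 1e-12 = 0.00000000000243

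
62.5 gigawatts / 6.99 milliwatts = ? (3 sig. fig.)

8940000000000

(62.5 × 10^9) / (6.99 × 10^-3) = 8.941 × 10^12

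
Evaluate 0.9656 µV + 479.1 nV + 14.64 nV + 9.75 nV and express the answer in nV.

1469.09 nV

In nV:
  0.9656 µV = 0.9656 × 10^3 nV = 965.6
  479.1 nV → 479.1
  14.64 nV → 14.64
  9.75 nV → 9.75
Sum: 965.6 + 479.1 + 14.64 + 9.75 = 1469.09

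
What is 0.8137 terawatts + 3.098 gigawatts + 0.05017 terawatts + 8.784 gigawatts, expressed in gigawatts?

In gigawatts:
  0.8137 terawatts = 0.8137 × 10^3 gigawatts = 813.7
  3.098 gigawatts → 3.098
  0.05017 terawatts = 0.05017 × 10^3 gigawatts = 50.17
  8.784 gigawatts → 8.784
Sum: 813.7 + 3.098 + 50.17 + 8.784 = 875.752

875.752 gigawatts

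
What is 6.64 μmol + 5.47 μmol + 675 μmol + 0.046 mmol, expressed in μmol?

733.11 μmol

In μmol:
  6.64 μmol → 6.64
  5.47 μmol → 5.47
  675 μmol → 675
  0.046 mmol = 0.046e3 μmol = 46
Sum: 6.64 + 5.47 + 675 + 46 = 733.11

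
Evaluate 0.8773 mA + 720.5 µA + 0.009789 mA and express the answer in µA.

In µA:
  0.8773 mA = 0.8773 × 10^3 µA = 877.3
  720.5 µA → 720.5
  0.009789 mA = 0.009789 × 10^3 µA = 9.789
Sum: 877.3 + 720.5 + 9.789 = 1607.589

1607.589 µA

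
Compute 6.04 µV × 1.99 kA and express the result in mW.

6.04 × 10^-6 × 1.99 × 10^3 = 12.0196 × 10^-3 W

12.0196 mW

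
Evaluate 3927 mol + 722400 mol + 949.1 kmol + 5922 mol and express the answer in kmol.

In kmol:
  3927 mol = 3927 × 10⁻³ kmol = 3.927
  722400 mol = 722400 × 10⁻³ kmol = 722.4
  949.1 kmol → 949.1
  5922 mol = 5922 × 10⁻³ kmol = 5.922
Sum: 3.927 + 722.4 + 949.1 + 5.922 = 1681.349

1681.349 kmol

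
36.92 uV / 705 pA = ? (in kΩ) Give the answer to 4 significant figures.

(36.92e-6) / (705e-12) = 0.0523688e6 Ω

52.37 kΩ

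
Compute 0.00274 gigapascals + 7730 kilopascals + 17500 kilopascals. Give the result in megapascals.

In megapascals:
  0.00274 gigapascals = 0.00274 × 10³ megapascals = 2.74
  7730 kilopascals = 7730 × 10⁻³ megapascals = 7.73
  17500 kilopascals = 17500 × 10⁻³ megapascals = 17.5
Sum: 2.74 + 7.73 + 17.5 = 27.97

27.97 megapascals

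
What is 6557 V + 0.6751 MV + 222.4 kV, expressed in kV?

In kV:
  6557 V = 6557e-3 kV = 6.557
  0.6751 MV = 0.6751e3 kV = 675.1
  222.4 kV → 222.4
Sum: 6.557 + 675.1 + 222.4 = 904.057

904.057 kV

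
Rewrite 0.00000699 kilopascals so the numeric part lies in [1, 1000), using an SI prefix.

= 6.99e-3 pascals; 1e-3 is milli.

6.99 millipascals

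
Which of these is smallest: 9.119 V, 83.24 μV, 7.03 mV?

9.119 V = 9.119 V
83.24 μV = 0.00008324 V
7.03 mV = 0.00703 V

83.24 μV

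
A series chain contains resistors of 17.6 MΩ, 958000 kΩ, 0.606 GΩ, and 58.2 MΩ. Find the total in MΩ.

In MΩ:
  17.6 MΩ → 17.6
  958000 kΩ = 958000 × 10^-3 MΩ = 958
  0.606 GΩ = 0.606 × 10^3 MΩ = 606
  58.2 MΩ → 58.2
Sum: 17.6 + 958 + 606 + 58.2 = 1639.8

1639.8 MΩ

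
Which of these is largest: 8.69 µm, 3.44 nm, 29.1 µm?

29.1 µm

8.69 µm = 0.00000869 m
3.44 nm = 0.00000000344 m
29.1 µm = 0.0000291 m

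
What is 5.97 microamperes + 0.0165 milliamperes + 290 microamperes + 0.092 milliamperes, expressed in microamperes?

In microamperes:
  5.97 microamperes → 5.97
  0.0165 milliamperes = 0.0165 × 10³ microamperes = 16.5
  290 microamperes → 290
  0.092 milliamperes = 0.092 × 10³ microamperes = 92
Sum: 5.97 + 16.5 + 290 + 92 = 404.47

404.47 microamperes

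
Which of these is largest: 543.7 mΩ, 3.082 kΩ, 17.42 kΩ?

543.7 mΩ = 0.5437 Ω
3.082 kΩ = 3082 Ω
17.42 kΩ = 17420 Ω

17.42 kΩ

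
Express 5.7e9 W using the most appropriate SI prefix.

= 5.7e9 W; 1e9 is giga.

5.7 GW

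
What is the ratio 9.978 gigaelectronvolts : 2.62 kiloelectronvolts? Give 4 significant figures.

3808000

(9.978 × 10⁹) / (2.62 × 10³) = 3.8084 × 10⁶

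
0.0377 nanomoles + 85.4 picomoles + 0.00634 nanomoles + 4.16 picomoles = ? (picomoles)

In picomoles:
  0.0377 nanomoles = 0.0377 × 10³ picomoles = 37.7
  85.4 picomoles → 85.4
  0.00634 nanomoles = 0.00634 × 10³ picomoles = 6.34
  4.16 picomoles → 4.16
Sum: 37.7 + 85.4 + 6.34 + 4.16 = 133.6

133.6 picomoles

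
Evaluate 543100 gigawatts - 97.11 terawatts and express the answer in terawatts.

445.99 terawatts

In terawatts:
  543100 gigawatts = 543100 × 10⁻³ terawatts = 543.1
  97.11 terawatts → 97.11
Difference: 543.1 - 97.11 = 445.99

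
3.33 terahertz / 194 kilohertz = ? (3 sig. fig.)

(3.33 × 10^12) / (194 × 10^3) = 0.01716 × 10^9

17200000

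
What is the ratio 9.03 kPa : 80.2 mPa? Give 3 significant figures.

(9.03 × 10³) / (80.2 × 10⁻³) = 0.1126 × 10⁶

113000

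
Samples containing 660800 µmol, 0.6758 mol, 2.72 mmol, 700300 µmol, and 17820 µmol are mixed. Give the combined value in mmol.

In mmol:
  660800 µmol = 660800e-3 mmol = 660.8
  0.6758 mol = 0.6758e3 mmol = 675.8
  2.72 mmol → 2.72
  700300 µmol = 700300e-3 mmol = 700.3
  17820 µmol = 17820e-3 mmol = 17.82
Sum: 660.8 + 675.8 + 2.72 + 700.3 + 17.82 = 2057.44

2057.44 mmol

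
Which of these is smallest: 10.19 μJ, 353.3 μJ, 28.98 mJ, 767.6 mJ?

10.19 μJ = 0.00001019 J
353.3 μJ = 0.0003533 J
28.98 mJ = 0.02898 J
767.6 mJ = 0.7676 J

10.19 μJ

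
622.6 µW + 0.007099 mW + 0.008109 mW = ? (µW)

637.808 µW

In µW:
  622.6 µW → 622.6
  0.007099 mW = 0.007099 × 10³ µW = 7.099
  0.008109 mW = 0.008109 × 10³ µW = 8.109
Sum: 622.6 + 7.099 + 8.109 = 637.808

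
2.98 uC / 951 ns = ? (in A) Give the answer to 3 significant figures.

(2.98 × 10⁻⁶) / (951 × 10⁻⁹) = 0.0031335 × 10³ A

3.13 A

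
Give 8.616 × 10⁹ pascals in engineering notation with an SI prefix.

= 8.616 × 10⁹ pascals; 10⁹ is giga.

8.616 gigapascals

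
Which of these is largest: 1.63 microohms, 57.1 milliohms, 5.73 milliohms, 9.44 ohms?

1.63 microohms = 0.00000163 ohms
57.1 milliohms = 0.0571 ohms
5.73 milliohms = 0.00573 ohms
9.44 ohms = 9.44 ohms

9.44 ohms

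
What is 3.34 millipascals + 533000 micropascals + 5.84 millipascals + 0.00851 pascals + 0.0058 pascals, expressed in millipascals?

556.49 millipascals

In millipascals:
  3.34 millipascals → 3.34
  533000 micropascals = 533000 × 10^-3 millipascals = 533
  5.84 millipascals → 5.84
  0.00851 pascals = 0.00851 × 10^3 millipascals = 8.51
  0.0058 pascals = 0.0058 × 10^3 millipascals = 5.8
Sum: 3.34 + 533 + 5.84 + 8.51 + 5.8 = 556.49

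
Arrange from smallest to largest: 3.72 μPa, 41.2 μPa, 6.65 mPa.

3.72 μPa < 41.2 μPa < 6.65 mPa

3.72 μPa = 0.00000372 Pa
41.2 μPa = 0.0000412 Pa
6.65 mPa = 0.00665 Pa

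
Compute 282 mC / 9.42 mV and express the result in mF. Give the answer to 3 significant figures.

29900 mF

(282e-3) / (9.42e-3) = 29.936 F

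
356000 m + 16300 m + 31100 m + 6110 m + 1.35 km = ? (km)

In km:
  356000 m = 356000 × 10⁻³ km = 356
  16300 m = 16300 × 10⁻³ km = 16.3
  31100 m = 31100 × 10⁻³ km = 31.1
  6110 m = 6110 × 10⁻³ km = 6.11
  1.35 km → 1.35
Sum: 356 + 16.3 + 31.1 + 6.11 + 1.35 = 410.86

410.86 km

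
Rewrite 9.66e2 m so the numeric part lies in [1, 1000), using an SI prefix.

= 966 m; mantissa already in [1, 1000).

966 m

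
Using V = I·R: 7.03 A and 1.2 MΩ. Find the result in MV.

7.03 × 1.2 × 10^6 = 8.436 × 10^6 V

8.436 MV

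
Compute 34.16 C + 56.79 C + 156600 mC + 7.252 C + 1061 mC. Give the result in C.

255.863 C

In C:
  34.16 C → 34.16
  56.79 C → 56.79
  156600 mC = 156600e-3 C = 156.6
  7.252 C → 7.252
  1061 mC = 1061e-3 C = 1.061
Sum: 34.16 + 56.79 + 156.6 + 7.252 + 1.061 = 255.863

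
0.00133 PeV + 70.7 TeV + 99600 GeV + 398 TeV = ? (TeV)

569.63 TeV

In TeV:
  0.00133 PeV = 0.00133 × 10³ TeV = 1.33
  70.7 TeV → 70.7
  99600 GeV = 99600 × 10⁻³ TeV = 99.6
  398 TeV → 398
Sum: 1.33 + 70.7 + 99.6 + 398 = 569.63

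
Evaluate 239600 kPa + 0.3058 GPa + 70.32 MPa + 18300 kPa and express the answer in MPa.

In MPa:
  239600 kPa = 239600 × 10^-3 MPa = 239.6
  0.3058 GPa = 0.3058 × 10^3 MPa = 305.8
  70.32 MPa → 70.32
  18300 kPa = 18300 × 10^-3 MPa = 18.3
Sum: 239.6 + 305.8 + 70.32 + 18.3 = 634.02

634.02 MPa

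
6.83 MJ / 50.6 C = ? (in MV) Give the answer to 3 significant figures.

(6.83 × 10⁶) / (50.6) = 0.13498 × 10⁶ V

0.135 MV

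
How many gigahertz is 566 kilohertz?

kilo = 1e3, giga = 1e9; factor is 1e-6.
566 × 1e-6 = 0.000566

0.000566 gigahertz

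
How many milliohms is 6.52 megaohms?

mega = 1e6, milli = 1e-3; factor is 1e9.
6.52 × 1e9 = 6520000000

6520000000 milliohms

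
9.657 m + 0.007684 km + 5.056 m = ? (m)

In m:
  9.657 m → 9.657
  0.007684 km = 0.007684e3 m = 7.684
  5.056 m → 5.056
Sum: 9.657 + 7.684 + 5.056 = 22.397

22.397 m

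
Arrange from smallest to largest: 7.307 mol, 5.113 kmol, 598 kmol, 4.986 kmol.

7.307 mol = 7.307 mol
5.113 kmol = 5113 mol
598 kmol = 598000 mol
4.986 kmol = 4986 mol

7.307 mol < 4.986 kmol < 5.113 kmol < 598 kmol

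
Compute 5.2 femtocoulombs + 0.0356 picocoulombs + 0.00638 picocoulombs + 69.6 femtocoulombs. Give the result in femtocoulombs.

116.78 femtocoulombs

In femtocoulombs:
  5.2 femtocoulombs → 5.2
  0.0356 picocoulombs = 0.0356 × 10^3 femtocoulombs = 35.6
  0.00638 picocoulombs = 0.00638 × 10^3 femtocoulombs = 6.38
  69.6 femtocoulombs → 69.6
Sum: 5.2 + 35.6 + 6.38 + 69.6 = 116.78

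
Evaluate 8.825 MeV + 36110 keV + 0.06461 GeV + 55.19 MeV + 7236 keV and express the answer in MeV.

In MeV:
  8.825 MeV → 8.825
  36110 keV = 36110 × 10⁻³ MeV = 36.11
  0.06461 GeV = 0.06461 × 10³ MeV = 64.61
  55.19 MeV → 55.19
  7236 keV = 7236 × 10⁻³ MeV = 7.236
Sum: 8.825 + 36.11 + 64.61 + 55.19 + 7.236 = 171.971

171.971 MeV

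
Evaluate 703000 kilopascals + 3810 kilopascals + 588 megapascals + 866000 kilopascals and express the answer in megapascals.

2160.81 megapascals

In megapascals:
  703000 kilopascals = 703000 × 10^-3 megapascals = 703
  3810 kilopascals = 3810 × 10^-3 megapascals = 3.81
  588 megapascals → 588
  866000 kilopascals = 866000 × 10^-3 megapascals = 866
Sum: 703 + 3.81 + 588 + 866 = 2160.81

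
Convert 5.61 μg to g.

0.00000561 g

micro = 1e-6, (no prefix) = 1e0; factor is 1e-6.
5.61 × 1e-6 = 0.00000561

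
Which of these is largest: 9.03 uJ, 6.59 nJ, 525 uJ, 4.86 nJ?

9.03 uJ = 0.00000903 J
6.59 nJ = 0.00000000659 J
525 uJ = 0.000525 J
4.86 nJ = 0.00000000486 J

525 uJ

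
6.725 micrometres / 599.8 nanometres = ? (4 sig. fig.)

11.21

(6.725e-6) / (599.8e-9) = 0.011212e3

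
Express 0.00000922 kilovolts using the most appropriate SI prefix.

= 9.22e-3 volts; 1e-3 is milli.

9.22 millivolts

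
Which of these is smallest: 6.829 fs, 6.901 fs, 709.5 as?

6.829 fs = 0.000000000000006829 s
6.901 fs = 0.000000000000006901 s
709.5 as = 0.0000000000000007095 s

709.5 as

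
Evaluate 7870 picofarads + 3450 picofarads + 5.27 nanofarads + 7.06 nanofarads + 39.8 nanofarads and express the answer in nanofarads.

63.45 nanofarads

In nanofarads:
  7870 picofarads = 7870e-3 nanofarads = 7.87
  3450 picofarads = 3450e-3 nanofarads = 3.45
  5.27 nanofarads → 5.27
  7.06 nanofarads → 7.06
  39.8 nanofarads → 39.8
Sum: 7.87 + 3.45 + 5.27 + 7.06 + 39.8 = 63.45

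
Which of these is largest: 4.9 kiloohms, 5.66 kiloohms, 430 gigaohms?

430 gigaohms

4.9 kiloohms = 4900 ohms
5.66 kiloohms = 5660 ohms
430 gigaohms = 430000000000 ohms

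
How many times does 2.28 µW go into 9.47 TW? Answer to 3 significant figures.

(9.47 × 10^12) / (2.28 × 10^-6) = 4.154 × 10^18

4150000000000000000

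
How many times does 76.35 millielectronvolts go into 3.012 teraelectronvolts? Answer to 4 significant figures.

(3.012 × 10¹²) / (76.35 × 10⁻³) = 0.03945 × 10¹⁵

39450000000000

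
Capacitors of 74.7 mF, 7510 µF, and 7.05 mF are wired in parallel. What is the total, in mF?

In mF:
  74.7 mF → 74.7
  7510 µF = 7510 × 10^-3 mF = 7.51
  7.05 mF → 7.05
Sum: 74.7 + 7.51 + 7.05 = 89.26

89.26 mF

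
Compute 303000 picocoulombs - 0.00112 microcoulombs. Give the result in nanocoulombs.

In nanocoulombs:
  303000 picocoulombs = 303000e-3 nanocoulombs = 303
  0.00112 microcoulombs = 0.00112e3 nanocoulombs = 1.12
Difference: 303 - 1.12 = 301.88

301.88 nanocoulombs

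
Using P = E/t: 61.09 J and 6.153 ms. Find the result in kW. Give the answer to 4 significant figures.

9.928 kW

(61.09) / (6.153 × 10^-3) = 9.92849 × 10^3 W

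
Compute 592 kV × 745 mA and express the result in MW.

592 × 10^3 × 745 × 10^-3 = 441040 W

0.44104 MW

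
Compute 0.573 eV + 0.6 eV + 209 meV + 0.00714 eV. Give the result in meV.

1389.14 meV

In meV:
  0.573 eV = 0.573e3 meV = 573
  0.6 eV = 0.6e3 meV = 600
  209 meV → 209
  0.00714 eV = 0.00714e3 meV = 7.14
Sum: 573 + 600 + 209 + 7.14 = 1389.14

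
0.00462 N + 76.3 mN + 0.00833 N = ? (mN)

In mN:
  0.00462 N = 0.00462 × 10^3 mN = 4.62
  76.3 mN → 76.3
  0.00833 N = 0.00833 × 10^3 mN = 8.33
Sum: 4.62 + 76.3 + 8.33 = 89.25

89.25 mN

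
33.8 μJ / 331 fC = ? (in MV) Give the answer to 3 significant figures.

(33.8 × 10^-6) / (331 × 10^-15) = 0.10211 × 10^9 V

102 MV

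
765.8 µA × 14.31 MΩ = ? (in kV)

10.958598 kV

765.8 × 10⁻⁶ × 14.31 × 10⁶ = 10958.598 V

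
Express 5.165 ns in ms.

0.000005165 ms

nano = 10^-9, milli = 10^-3; factor is 10^-6.
5.165 × 10^-6 = 0.000005165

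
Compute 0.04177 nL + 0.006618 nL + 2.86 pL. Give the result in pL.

51.248 pL

In pL:
  0.04177 nL = 0.04177 × 10³ pL = 41.77
  0.006618 nL = 0.006618 × 10³ pL = 6.618
  2.86 pL → 2.86
Sum: 41.77 + 6.618 + 2.86 = 51.248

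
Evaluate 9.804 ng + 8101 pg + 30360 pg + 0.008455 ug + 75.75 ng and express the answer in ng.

In ng:
  9.804 ng → 9.804
  8101 pg = 8101e-3 ng = 8.101
  30360 pg = 30360e-3 ng = 30.36
  0.008455 ug = 0.008455e3 ng = 8.455
  75.75 ng → 75.75
Sum: 9.804 + 8.101 + 30.36 + 8.455 + 75.75 = 132.47

132.47 ng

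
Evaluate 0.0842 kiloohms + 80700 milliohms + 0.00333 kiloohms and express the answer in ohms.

168.23 ohms

In ohms:
  0.0842 kiloohms = 0.0842 × 10^3 ohms = 84.2
  80700 milliohms = 80700 × 10^-3 ohms = 80.7
  0.00333 kiloohms = 0.00333 × 10^3 ohms = 3.33
Sum: 84.2 + 80.7 + 3.33 = 168.23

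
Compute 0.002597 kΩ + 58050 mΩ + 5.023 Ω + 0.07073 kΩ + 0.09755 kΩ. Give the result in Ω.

233.95 Ω

In Ω:
  0.002597 kΩ = 0.002597 × 10³ Ω = 2.597
  58050 mΩ = 58050 × 10⁻³ Ω = 58.05
  5.023 Ω → 5.023
  0.07073 kΩ = 0.07073 × 10³ Ω = 70.73
  0.09755 kΩ = 0.09755 × 10³ Ω = 97.55
Sum: 2.597 + 58.05 + 5.023 + 70.73 + 97.55 = 233.95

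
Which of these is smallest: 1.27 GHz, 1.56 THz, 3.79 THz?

1.27 GHz = 1270000000 Hz
1.56 THz = 1560000000000 Hz
3.79 THz = 3790000000000 Hz

1.27 GHz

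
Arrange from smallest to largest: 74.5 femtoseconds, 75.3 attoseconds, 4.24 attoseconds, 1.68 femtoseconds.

74.5 femtoseconds = 0.0000000000000745 seconds
75.3 attoseconds = 0.0000000000000000753 seconds
4.24 attoseconds = 0.00000000000000000424 seconds
1.68 femtoseconds = 0.00000000000000168 seconds

4.24 attoseconds < 75.3 attoseconds < 1.68 femtoseconds < 74.5 femtoseconds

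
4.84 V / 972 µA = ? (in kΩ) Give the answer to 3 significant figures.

4.98 kΩ

(4.84) / (972 × 10^-6) = 0.0049794 × 10^6 Ω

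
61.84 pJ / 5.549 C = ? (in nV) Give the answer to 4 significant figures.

(61.84 × 10^-12) / (5.549) = 11.1444 × 10^-12 V

0.01114 nV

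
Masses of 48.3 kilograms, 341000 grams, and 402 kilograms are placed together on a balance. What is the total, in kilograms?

In kilograms:
  48.3 kilograms → 48.3
  341000 grams = 341000e-3 kilograms = 341
  402 kilograms → 402
Sum: 48.3 + 341 + 402 = 791.3

791.3 kilograms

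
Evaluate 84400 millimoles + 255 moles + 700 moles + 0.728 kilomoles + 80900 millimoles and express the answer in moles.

In moles:
  84400 millimoles = 84400 × 10^-3 moles = 84.4
  255 moles → 255
  700 moles → 700
  0.728 kilomoles = 0.728 × 10^3 moles = 728
  80900 millimoles = 80900 × 10^-3 moles = 80.9
Sum: 84.4 + 255 + 700 + 728 + 80.9 = 1848.3

1848.3 moles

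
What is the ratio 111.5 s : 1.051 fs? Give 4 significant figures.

106100000000000000

(111.5) / (1.051 × 10^-15) = 106.09 × 10^15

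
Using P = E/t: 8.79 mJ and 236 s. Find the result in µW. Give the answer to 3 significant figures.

37.2 µW

(8.79 × 10^-3) / (236) = 0.037246 × 10^-3 W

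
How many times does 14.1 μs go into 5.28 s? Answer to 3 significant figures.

374000

(5.28) / (14.1 × 10⁻⁶) = 0.3745 × 10⁶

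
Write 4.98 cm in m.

0.0498 m

centi = 10^-2, (no prefix) = 10^0; factor is 10^-2.
4.98 × 10^-2 = 0.0498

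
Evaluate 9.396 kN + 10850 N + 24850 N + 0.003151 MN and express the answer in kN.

In kN:
  9.396 kN → 9.396
  10850 N = 10850e-3 kN = 10.85
  24850 N = 24850e-3 kN = 24.85
  0.003151 MN = 0.003151e3 kN = 3.151
Sum: 9.396 + 10.85 + 24.85 + 3.151 = 48.247

48.247 kN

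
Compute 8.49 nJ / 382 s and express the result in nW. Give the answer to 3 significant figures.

0.0222 nW

(8.49 × 10^-9) / (382) = 0.022225 × 10^-9 W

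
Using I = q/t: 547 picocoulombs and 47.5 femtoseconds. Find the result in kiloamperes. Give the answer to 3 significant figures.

(547 × 10⁻¹²) / (47.5 × 10⁻¹⁵) = 11.516 × 10³ A

11.5 kiloamperes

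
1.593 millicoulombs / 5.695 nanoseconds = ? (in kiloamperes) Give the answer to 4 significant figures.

279.7 kiloamperes

(1.593e-3) / (5.695e-9) = 0.279719e6 A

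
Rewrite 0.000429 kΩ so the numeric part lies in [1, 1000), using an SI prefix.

= 429e-3 Ω; 1e-3 is milli.

429 mΩ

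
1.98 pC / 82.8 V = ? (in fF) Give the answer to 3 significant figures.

23.9 fF

(1.98 × 10^-12) / (82.8) = 0.023913 × 10^-12 F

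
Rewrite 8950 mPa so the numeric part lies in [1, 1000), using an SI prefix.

8.95 Pa

= 8.95 Pa; mantissa already in [1, 1000).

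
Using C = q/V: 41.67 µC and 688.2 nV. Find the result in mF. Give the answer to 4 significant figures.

(41.67e-6) / (688.2e-9) = 0.0605493e3 F

60550 mF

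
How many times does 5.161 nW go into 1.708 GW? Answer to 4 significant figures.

(1.708e9) / (5.161e-9) = 0.33094e18

330900000000000000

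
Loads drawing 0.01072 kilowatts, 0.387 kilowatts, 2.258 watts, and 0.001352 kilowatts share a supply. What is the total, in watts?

401.33 watts

In watts:
  0.01072 kilowatts = 0.01072 × 10³ watts = 10.72
  0.387 kilowatts = 0.387 × 10³ watts = 387
  2.258 watts → 2.258
  0.001352 kilowatts = 0.001352 × 10³ watts = 1.352
Sum: 10.72 + 387 + 2.258 + 1.352 = 401.33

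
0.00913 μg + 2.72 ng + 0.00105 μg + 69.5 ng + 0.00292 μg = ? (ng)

85.32 ng

In ng:
  0.00913 μg = 0.00913e3 ng = 9.13
  2.72 ng → 2.72
  0.00105 μg = 0.00105e3 ng = 1.05
  69.5 ng → 69.5
  0.00292 μg = 0.00292e3 ng = 2.92
Sum: 9.13 + 2.72 + 1.05 + 69.5 + 2.92 = 85.32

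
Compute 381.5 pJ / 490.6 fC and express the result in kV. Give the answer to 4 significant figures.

(381.5 × 10^-12) / (490.6 × 10^-15) = 0.777619 × 10^3 V

0.7776 kV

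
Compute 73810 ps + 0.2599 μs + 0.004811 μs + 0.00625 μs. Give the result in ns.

In ns:
  73810 ps = 73810e-3 ns = 73.81
  0.2599 μs = 0.2599e3 ns = 259.9
  0.004811 μs = 0.004811e3 ns = 4.811
  0.00625 μs = 0.00625e3 ns = 6.25
Sum: 73.81 + 259.9 + 4.811 + 6.25 = 344.771

344.771 ns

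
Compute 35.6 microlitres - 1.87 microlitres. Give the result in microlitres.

33.73 microlitres

In microlitres:
  35.6 microlitres → 35.6
  1.87 microlitres → 1.87
Difference: 35.6 - 1.87 = 33.73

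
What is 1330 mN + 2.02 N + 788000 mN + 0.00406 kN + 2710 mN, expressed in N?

In N:
  1330 mN = 1330e-3 N = 1.33
  2.02 N → 2.02
  788000 mN = 788000e-3 N = 788
  0.00406 kN = 0.00406e3 N = 4.06
  2710 mN = 2710e-3 N = 2.71
Sum: 1.33 + 2.02 + 788 + 4.06 + 2.71 = 798.12

798.12 N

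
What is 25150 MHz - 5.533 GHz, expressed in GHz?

In GHz:
  25150 MHz = 25150 × 10⁻³ GHz = 25.15
  5.533 GHz → 5.533
Difference: 25.15 - 5.533 = 19.617

19.617 GHz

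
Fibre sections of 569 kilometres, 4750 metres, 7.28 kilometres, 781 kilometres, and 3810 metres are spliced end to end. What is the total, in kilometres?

1365.84 kilometres

In kilometres:
  569 kilometres → 569
  4750 metres = 4750e-3 kilometres = 4.75
  7.28 kilometres → 7.28
  781 kilometres → 781
  3810 metres = 3810e-3 kilometres = 3.81
Sum: 569 + 4.75 + 7.28 + 781 + 3.81 = 1365.84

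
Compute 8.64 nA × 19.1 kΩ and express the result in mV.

0.165024 mV

8.64e-9 × 19.1e3 = 165.024e-6 V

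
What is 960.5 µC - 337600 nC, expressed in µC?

In µC:
  960.5 µC → 960.5
  337600 nC = 337600 × 10⁻³ µC = 337.6
Difference: 960.5 - 337.6 = 622.9

622.9 µC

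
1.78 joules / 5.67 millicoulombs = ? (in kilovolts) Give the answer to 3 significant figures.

0.314 kilovolts

(1.78) / (5.67 × 10^-3) = 0.31393 × 10^3 V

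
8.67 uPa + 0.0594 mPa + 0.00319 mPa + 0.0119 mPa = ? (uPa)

83.16 uPa

In uPa:
  8.67 uPa → 8.67
  0.0594 mPa = 0.0594 × 10³ uPa = 59.4
  0.00319 mPa = 0.00319 × 10³ uPa = 3.19
  0.0119 mPa = 0.0119 × 10³ uPa = 11.9
Sum: 8.67 + 59.4 + 3.19 + 11.9 = 83.16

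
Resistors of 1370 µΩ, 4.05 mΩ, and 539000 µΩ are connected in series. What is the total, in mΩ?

544.42 mΩ

In mΩ:
  1370 µΩ = 1370 × 10⁻³ mΩ = 1.37
  4.05 mΩ → 4.05
  539000 µΩ = 539000 × 10⁻³ mΩ = 539
Sum: 1.37 + 4.05 + 539 = 544.42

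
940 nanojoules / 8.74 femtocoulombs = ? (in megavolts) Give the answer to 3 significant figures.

108 megavolts

(940 × 10⁻⁹) / (8.74 × 10⁻¹⁵) = 107.55 × 10⁶ V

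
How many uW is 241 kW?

241000000000 uW

kilo = 10³, micro = 10⁻⁶; factor is 10⁹.
241 × 10⁹ = 241000000000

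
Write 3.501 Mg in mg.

mega = 10^6, milli = 10^-3; factor is 10^9.
3.501 × 10^9 = 3501000000

3501000000 mg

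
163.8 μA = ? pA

163800000 pA

micro = 1e-6, pico = 1e-12; factor is 1e6.
163.8 × 1e6 = 163800000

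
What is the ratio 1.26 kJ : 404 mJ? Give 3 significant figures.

3120

(1.26 × 10³) / (404 × 10⁻³) = 0.003119 × 10⁶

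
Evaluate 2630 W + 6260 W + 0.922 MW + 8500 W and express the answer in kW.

939.39 kW

In kW:
  2630 W = 2630e-3 kW = 2.63
  6260 W = 6260e-3 kW = 6.26
  0.922 MW = 0.922e3 kW = 922
  8500 W = 8500e-3 kW = 8.5
Sum: 2.63 + 6.26 + 922 + 8.5 = 939.39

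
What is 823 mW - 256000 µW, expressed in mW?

567 mW

In mW:
  823 mW → 823
  256000 µW = 256000 × 10⁻³ mW = 256
Difference: 823 - 256 = 567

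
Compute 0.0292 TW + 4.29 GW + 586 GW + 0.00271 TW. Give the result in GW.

In GW:
  0.0292 TW = 0.0292 × 10³ GW = 29.2
  4.29 GW → 4.29
  586 GW → 586
  0.00271 TW = 0.00271 × 10³ GW = 2.71
Sum: 29.2 + 4.29 + 586 + 2.71 = 622.2

622.2 GW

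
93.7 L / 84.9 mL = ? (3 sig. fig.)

1100

(93.7) / (84.9 × 10^-3) = 1.104 × 10^3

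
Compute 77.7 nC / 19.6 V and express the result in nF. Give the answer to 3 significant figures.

(77.7e-9) / (19.6) = 3.9643e-9 F

3.96 nF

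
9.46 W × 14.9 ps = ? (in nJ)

9.46 × 14.9 × 10^-12 = 140.954 × 10^-12 J

0.140954 nJ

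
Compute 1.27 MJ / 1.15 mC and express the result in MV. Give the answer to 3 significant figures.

(1.27e6) / (1.15e-3) = 1.1043e9 V

1100 MV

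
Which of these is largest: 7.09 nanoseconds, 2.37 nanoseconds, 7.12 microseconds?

7.09 nanoseconds = 0.00000000709 seconds
2.37 nanoseconds = 0.00000000237 seconds
7.12 microseconds = 0.00000712 seconds

7.12 microseconds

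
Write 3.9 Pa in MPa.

0.0000039 MPa

(no prefix) = 10^0, mega = 10^6; factor is 10^-6.
3.9 × 10^-6 = 0.0000039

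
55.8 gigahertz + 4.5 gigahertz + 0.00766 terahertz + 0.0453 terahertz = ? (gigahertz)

113.26 gigahertz

In gigahertz:
  55.8 gigahertz → 55.8
  4.5 gigahertz → 4.5
  0.00766 terahertz = 0.00766e3 gigahertz = 7.66
  0.0453 terahertz = 0.0453e3 gigahertz = 45.3
Sum: 55.8 + 4.5 + 7.66 + 45.3 = 113.26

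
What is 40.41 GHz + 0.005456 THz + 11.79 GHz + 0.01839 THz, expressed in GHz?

76.046 GHz

In GHz:
  40.41 GHz → 40.41
  0.005456 THz = 0.005456 × 10³ GHz = 5.456
  11.79 GHz → 11.79
  0.01839 THz = 0.01839 × 10³ GHz = 18.39
Sum: 40.41 + 5.456 + 11.79 + 18.39 = 76.046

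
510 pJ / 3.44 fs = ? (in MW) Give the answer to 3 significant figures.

(510 × 10⁻¹²) / (3.44 × 10⁻¹⁵) = 148.26 × 10³ W

0.148 MW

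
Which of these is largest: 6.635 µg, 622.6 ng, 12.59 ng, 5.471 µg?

6.635 µg = 0.000006635 g
622.6 ng = 0.0000006226 g
12.59 ng = 0.00000001259 g
5.471 µg = 0.000005471 g

6.635 µg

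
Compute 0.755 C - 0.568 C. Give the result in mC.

187 mC

In mC:
  0.755 C = 0.755 × 10³ mC = 755
  0.568 C = 0.568 × 10³ mC = 568
Difference: 755 - 568 = 187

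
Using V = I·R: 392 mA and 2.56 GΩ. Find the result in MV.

392 × 10⁻³ × 2.56 × 10⁹ = 1003.52 × 10⁶ V

1003.52 MV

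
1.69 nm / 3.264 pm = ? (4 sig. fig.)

(1.69e-9) / (3.264e-12) = 0.51777e3

517.8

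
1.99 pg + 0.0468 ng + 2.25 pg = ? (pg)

51.04 pg

In pg:
  1.99 pg → 1.99
  0.0468 ng = 0.0468 × 10³ pg = 46.8
  2.25 pg → 2.25
Sum: 1.99 + 46.8 + 2.25 = 51.04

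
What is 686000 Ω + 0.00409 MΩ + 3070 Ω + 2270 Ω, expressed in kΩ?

695.43 kΩ

In kΩ:
  686000 Ω = 686000 × 10⁻³ kΩ = 686
  0.00409 MΩ = 0.00409 × 10³ kΩ = 4.09
  3070 Ω = 3070 × 10⁻³ kΩ = 3.07
  2270 Ω = 2270 × 10⁻³ kΩ = 2.27
Sum: 686 + 4.09 + 3.07 + 2.27 = 695.43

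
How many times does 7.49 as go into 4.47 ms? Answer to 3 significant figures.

(4.47 × 10^-3) / (7.49 × 10^-18) = 0.5968 × 10^15

597000000000000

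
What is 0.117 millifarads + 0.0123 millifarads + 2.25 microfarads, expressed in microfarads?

131.55 microfarads

In microfarads:
  0.117 millifarads = 0.117 × 10³ microfarads = 117
  0.0123 millifarads = 0.0123 × 10³ microfarads = 12.3
  2.25 microfarads → 2.25
Sum: 117 + 12.3 + 2.25 = 131.55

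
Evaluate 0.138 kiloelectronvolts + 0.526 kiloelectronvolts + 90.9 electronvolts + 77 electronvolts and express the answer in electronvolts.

831.9 electronvolts

In electronvolts:
  0.138 kiloelectronvolts = 0.138e3 electronvolts = 138
  0.526 kiloelectronvolts = 0.526e3 electronvolts = 526
  90.9 electronvolts → 90.9
  77 electronvolts → 77
Sum: 138 + 526 + 90.9 + 77 = 831.9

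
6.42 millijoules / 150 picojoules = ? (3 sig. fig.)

42800000

(6.42 × 10⁻³) / (150 × 10⁻¹²) = 0.0428 × 10⁹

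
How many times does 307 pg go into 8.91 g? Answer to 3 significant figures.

29000000000

(8.91) / (307e-12) = 0.02902e12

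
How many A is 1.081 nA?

nano = 10^-9, (no prefix) = 10^0; factor is 10^-9.
1.081 × 10^-9 = 0.000000001081

0.000000001081 A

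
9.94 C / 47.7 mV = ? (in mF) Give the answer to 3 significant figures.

(9.94) / (47.7 × 10⁻³) = 0.20839 × 10³ F

208000 mF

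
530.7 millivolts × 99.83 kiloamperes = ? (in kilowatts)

52.979781 kilowatts

530.7 × 10⁻³ × 99.83 × 10³ = 52979.781 W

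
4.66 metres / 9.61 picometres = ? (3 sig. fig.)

(4.66) / (9.61 × 10^-12) = 0.4849 × 10^12

485000000000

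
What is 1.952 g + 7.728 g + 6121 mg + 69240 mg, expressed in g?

85.041 g

In g:
  1.952 g → 1.952
  7.728 g → 7.728
  6121 mg = 6121 × 10⁻³ g = 6.121
  69240 mg = 69240 × 10⁻³ g = 69.24
Sum: 1.952 + 7.728 + 6.121 + 69.24 = 85.041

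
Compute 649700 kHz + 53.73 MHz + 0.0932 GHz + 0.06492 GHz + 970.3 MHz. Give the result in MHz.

In MHz:
  649700 kHz = 649700e-3 MHz = 649.7
  53.73 MHz → 53.73
  0.0932 GHz = 0.0932e3 MHz = 93.2
  0.06492 GHz = 0.06492e3 MHz = 64.92
  970.3 MHz → 970.3
Sum: 649.7 + 53.73 + 93.2 + 64.92 + 970.3 = 1831.85

1831.85 MHz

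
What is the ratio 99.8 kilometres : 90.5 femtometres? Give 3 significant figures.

(99.8 × 10³) / (90.5 × 10⁻¹⁵) = 1.103 × 10¹⁸

1100000000000000000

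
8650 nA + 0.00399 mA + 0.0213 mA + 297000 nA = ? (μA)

330.94 μA

In μA:
  8650 nA = 8650 × 10⁻³ μA = 8.65
  0.00399 mA = 0.00399 × 10³ μA = 3.99
  0.0213 mA = 0.0213 × 10³ μA = 21.3
  297000 nA = 297000 × 10⁻³ μA = 297
Sum: 8.65 + 3.99 + 21.3 + 297 = 330.94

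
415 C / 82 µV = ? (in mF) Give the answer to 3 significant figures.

(415) / (82e-6) = 5.061e6 F

5060000000 mF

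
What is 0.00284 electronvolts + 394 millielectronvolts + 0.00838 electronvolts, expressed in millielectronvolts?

In millielectronvolts:
  0.00284 electronvolts = 0.00284 × 10^3 millielectronvolts = 2.84
  394 millielectronvolts → 394
  0.00838 electronvolts = 0.00838 × 10^3 millielectronvolts = 8.38
Sum: 2.84 + 394 + 8.38 = 405.22

405.22 millielectronvolts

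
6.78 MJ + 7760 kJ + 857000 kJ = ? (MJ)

In MJ:
  6.78 MJ → 6.78
  7760 kJ = 7760 × 10⁻³ MJ = 7.76
  857000 kJ = 857000 × 10⁻³ MJ = 857
Sum: 6.78 + 7.76 + 857 = 871.54

871.54 MJ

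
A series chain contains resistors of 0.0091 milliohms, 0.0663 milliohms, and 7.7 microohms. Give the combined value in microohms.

83.1 microohms

In microohms:
  0.0091 milliohms = 0.0091e3 microohms = 9.1
  0.0663 milliohms = 0.0663e3 microohms = 66.3
  7.7 microohms → 7.7
Sum: 9.1 + 66.3 + 7.7 = 83.1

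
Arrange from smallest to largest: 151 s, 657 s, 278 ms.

151 s = 151 s
657 s = 657 s
278 ms = 0.278 s

278 ms < 151 s < 657 s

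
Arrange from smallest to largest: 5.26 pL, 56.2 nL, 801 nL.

5.26 pL = 0.00000000000526 L
56.2 nL = 0.0000000562 L
801 nL = 0.000000801 L

5.26 pL < 56.2 nL < 801 nL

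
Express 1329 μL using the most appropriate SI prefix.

= 1.329e-3 L; 1e-3 is milli.

1.329 mL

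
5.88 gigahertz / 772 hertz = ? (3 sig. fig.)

(5.88 × 10⁹) / (772) = 0.007617 × 10⁹

7620000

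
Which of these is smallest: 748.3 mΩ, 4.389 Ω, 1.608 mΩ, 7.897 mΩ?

1.608 mΩ

748.3 mΩ = 0.7483 Ω
4.389 Ω = 4.389 Ω
1.608 mΩ = 0.001608 Ω
7.897 mΩ = 0.007897 Ω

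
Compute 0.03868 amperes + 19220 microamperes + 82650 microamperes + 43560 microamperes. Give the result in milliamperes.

184.11 milliamperes

In milliamperes:
  0.03868 amperes = 0.03868 × 10^3 milliamperes = 38.68
  19220 microamperes = 19220 × 10^-3 milliamperes = 19.22
  82650 microamperes = 82650 × 10^-3 milliamperes = 82.65
  43560 microamperes = 43560 × 10^-3 milliamperes = 43.56
Sum: 38.68 + 19.22 + 82.65 + 43.56 = 184.11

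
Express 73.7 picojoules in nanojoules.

0.0737 nanojoules

pico = 1e-12, nano = 1e-9; factor is 1e-3.
73.7 × 1e-3 = 0.0737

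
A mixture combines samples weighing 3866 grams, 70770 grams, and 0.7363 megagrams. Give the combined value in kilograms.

In kilograms:
  3866 grams = 3866 × 10⁻³ kilograms = 3.866
  70770 grams = 70770 × 10⁻³ kilograms = 70.77
  0.7363 megagrams = 0.7363 × 10³ kilograms = 736.3
Sum: 3.866 + 70.77 + 736.3 = 810.936

810.936 kilograms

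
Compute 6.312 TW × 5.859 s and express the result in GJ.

36982.008 GJ

6.312 × 10^12 × 5.859 = 36.982008 × 10^12 J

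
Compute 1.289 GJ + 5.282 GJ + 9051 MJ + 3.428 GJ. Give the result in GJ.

19.05 GJ

In GJ:
  1.289 GJ → 1.289
  5.282 GJ → 5.282
  9051 MJ = 9051e-3 GJ = 9.051
  3.428 GJ → 3.428
Sum: 1.289 + 5.282 + 9.051 + 3.428 = 19.05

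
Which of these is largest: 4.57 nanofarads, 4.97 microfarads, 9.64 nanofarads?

4.97 microfarads

4.57 nanofarads = 0.00000000457 farads
4.97 microfarads = 0.00000497 farads
9.64 nanofarads = 0.00000000964 farads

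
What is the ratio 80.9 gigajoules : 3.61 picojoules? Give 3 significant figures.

22400000000000000000000

(80.9 × 10⁹) / (3.61 × 10⁻¹²) = 22.41 × 10²¹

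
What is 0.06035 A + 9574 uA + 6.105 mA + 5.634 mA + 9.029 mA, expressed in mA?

In mA:
  0.06035 A = 0.06035e3 mA = 60.35
  9574 uA = 9574e-3 mA = 9.574
  6.105 mA → 6.105
  5.634 mA → 5.634
  9.029 mA → 9.029
Sum: 60.35 + 9.574 + 6.105 + 5.634 + 9.029 = 90.692

90.692 mA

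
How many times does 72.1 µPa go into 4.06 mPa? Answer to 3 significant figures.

56.3

(4.06e-3) / (72.1e-6) = 0.05631e3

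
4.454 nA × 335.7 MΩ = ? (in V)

4.454 × 10^-9 × 335.7 × 10^6 = 1495.2078 × 10^-3 V

1.4952078 V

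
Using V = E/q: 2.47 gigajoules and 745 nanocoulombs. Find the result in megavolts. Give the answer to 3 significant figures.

(2.47 × 10^9) / (745 × 10^-9) = 0.0033154 × 10^18 V

3320000000 megavolts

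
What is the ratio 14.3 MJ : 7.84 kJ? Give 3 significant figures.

(14.3 × 10^6) / (7.84 × 10^3) = 1.824 × 10^3

1820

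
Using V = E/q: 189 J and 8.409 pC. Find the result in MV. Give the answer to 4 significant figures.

(189) / (8.409 × 10⁻¹²) = 22.4759 × 10¹² V

22480000 MV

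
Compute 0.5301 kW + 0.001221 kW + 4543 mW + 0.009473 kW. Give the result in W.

545.337 W

In W:
  0.5301 kW = 0.5301e3 W = 530.1
  0.001221 kW = 0.001221e3 W = 1.221
  4543 mW = 4543e-3 W = 4.543
  0.009473 kW = 0.009473e3 W = 9.473
Sum: 530.1 + 1.221 + 4.543 + 9.473 = 545.337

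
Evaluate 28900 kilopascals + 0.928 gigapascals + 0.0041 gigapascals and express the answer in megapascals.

In megapascals:
  28900 kilopascals = 28900 × 10⁻³ megapascals = 28.9
  0.928 gigapascals = 0.928 × 10³ megapascals = 928
  0.0041 gigapascals = 0.0041 × 10³ megapascals = 4.1
Sum: 28.9 + 928 + 4.1 = 961

961 megapascals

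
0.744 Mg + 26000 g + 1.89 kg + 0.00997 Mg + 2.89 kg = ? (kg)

784.75 kg

In kg:
  0.744 Mg = 0.744 × 10³ kg = 744
  26000 g = 26000 × 10⁻³ kg = 26
  1.89 kg → 1.89
  0.00997 Mg = 0.00997 × 10³ kg = 9.97
  2.89 kg → 2.89
Sum: 744 + 26 + 1.89 + 9.97 + 2.89 = 784.75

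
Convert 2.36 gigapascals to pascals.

giga = 1e9, (no prefix) = 1e0; factor is 1e9.
2.36 × 1e9 = 2360000000

2360000000 pascals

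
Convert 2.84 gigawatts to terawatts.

0.00284 terawatts

giga = 10⁹, tera = 10¹²; factor is 10⁻³.
2.84 × 10⁻³ = 0.00284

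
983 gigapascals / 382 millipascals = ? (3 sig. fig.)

2570000000000

(983e9) / (382e-3) = 2.573e12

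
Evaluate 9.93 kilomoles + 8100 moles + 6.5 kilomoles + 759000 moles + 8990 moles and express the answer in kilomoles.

792.52 kilomoles

In kilomoles:
  9.93 kilomoles → 9.93
  8100 moles = 8100 × 10⁻³ kilomoles = 8.1
  6.5 kilomoles → 6.5
  759000 moles = 759000 × 10⁻³ kilomoles = 759
  8990 moles = 8990 × 10⁻³ kilomoles = 8.99
Sum: 9.93 + 8.1 + 6.5 + 759 + 8.99 = 792.52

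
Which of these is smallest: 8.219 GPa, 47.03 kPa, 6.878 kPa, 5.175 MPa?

6.878 kPa

8.219 GPa = 8219000000 Pa
47.03 kPa = 47030 Pa
6.878 kPa = 6878 Pa
5.175 MPa = 5175000 Pa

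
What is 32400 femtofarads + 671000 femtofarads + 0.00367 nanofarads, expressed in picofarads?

In picofarads:
  32400 femtofarads = 32400e-3 picofarads = 32.4
  671000 femtofarads = 671000e-3 picofarads = 671
  0.00367 nanofarads = 0.00367e3 picofarads = 3.67
Sum: 32.4 + 671 + 3.67 = 707.07

707.07 picofarads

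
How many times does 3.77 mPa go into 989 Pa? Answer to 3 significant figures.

(989) / (3.77 × 10⁻³) = 262.3 × 10³

262000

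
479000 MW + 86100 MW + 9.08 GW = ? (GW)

574.18 GW

In GW:
  479000 MW = 479000e-3 GW = 479
  86100 MW = 86100e-3 GW = 86.1
  9.08 GW → 9.08
Sum: 479 + 86.1 + 9.08 = 574.18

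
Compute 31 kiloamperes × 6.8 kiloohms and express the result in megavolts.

210.8 megavolts

31 × 10³ × 6.8 × 10³ = 210.8 × 10⁶ V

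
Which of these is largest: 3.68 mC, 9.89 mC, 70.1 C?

3.68 mC = 0.00368 C
9.89 mC = 0.00989 C
70.1 C = 70.1 C

70.1 C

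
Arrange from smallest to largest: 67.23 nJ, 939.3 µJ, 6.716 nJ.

6.716 nJ < 67.23 nJ < 939.3 µJ

67.23 nJ = 0.00000006723 J
939.3 µJ = 0.0009393 J
6.716 nJ = 0.000000006716 J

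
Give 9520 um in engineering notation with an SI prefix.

= 9.52 × 10⁻³ m; 10⁻³ is milli.

9.52 mm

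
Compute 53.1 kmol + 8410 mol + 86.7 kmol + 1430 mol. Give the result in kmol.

149.64 kmol

In kmol:
  53.1 kmol → 53.1
  8410 mol = 8410e-3 kmol = 8.41
  86.7 kmol → 86.7
  1430 mol = 1430e-3 kmol = 1.43
Sum: 53.1 + 8.41 + 86.7 + 1.43 = 149.64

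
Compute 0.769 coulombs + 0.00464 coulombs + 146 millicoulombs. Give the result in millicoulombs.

In millicoulombs:
  0.769 coulombs = 0.769e3 millicoulombs = 769
  0.00464 coulombs = 0.00464e3 millicoulombs = 4.64
  146 millicoulombs → 146
Sum: 769 + 4.64 + 146 = 919.64

919.64 millicoulombs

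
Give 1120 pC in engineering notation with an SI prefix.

1.12 nC

= 1.12e-9 C; 1e-9 is nano.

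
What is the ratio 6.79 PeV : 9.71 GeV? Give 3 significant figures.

(6.79 × 10¹⁵) / (9.71 × 10⁹) = 0.6993 × 10⁶

699000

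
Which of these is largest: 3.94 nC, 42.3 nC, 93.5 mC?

3.94 nC = 0.00000000394 C
42.3 nC = 0.0000000423 C
93.5 mC = 0.0935 C

93.5 mC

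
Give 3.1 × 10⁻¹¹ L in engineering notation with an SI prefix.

31 pL

= 31 × 10⁻¹² L; 10⁻¹² is pico.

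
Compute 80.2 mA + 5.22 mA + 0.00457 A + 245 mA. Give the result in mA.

334.99 mA

In mA:
  80.2 mA → 80.2
  5.22 mA → 5.22
  0.00457 A = 0.00457 × 10^3 mA = 4.57
  245 mA → 245
Sum: 80.2 + 5.22 + 4.57 + 245 = 334.99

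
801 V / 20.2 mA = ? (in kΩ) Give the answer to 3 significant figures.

(801) / (20.2e-3) = 39.653e3 Ω

39.7 kΩ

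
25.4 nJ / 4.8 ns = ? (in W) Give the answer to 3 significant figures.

(25.4 × 10^-9) / (4.8 × 10^-9) = 5.2917 W

5.29 W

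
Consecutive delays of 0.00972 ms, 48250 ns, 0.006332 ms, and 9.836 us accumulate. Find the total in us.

74.138 us

In us:
  0.00972 ms = 0.00972e3 us = 9.72
  48250 ns = 48250e-3 us = 48.25
  0.006332 ms = 0.006332e3 us = 6.332
  9.836 us → 9.836
Sum: 9.72 + 48.25 + 6.332 + 9.836 = 74.138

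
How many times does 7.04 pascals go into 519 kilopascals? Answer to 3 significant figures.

(519e3) / (7.04) = 73.72e3

73700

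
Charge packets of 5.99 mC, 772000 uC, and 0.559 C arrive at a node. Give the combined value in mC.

1336.99 mC

In mC:
  5.99 mC → 5.99
  772000 uC = 772000 × 10^-3 mC = 772
  0.559 C = 0.559 × 10^3 mC = 559
Sum: 5.99 + 772 + 559 = 1336.99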